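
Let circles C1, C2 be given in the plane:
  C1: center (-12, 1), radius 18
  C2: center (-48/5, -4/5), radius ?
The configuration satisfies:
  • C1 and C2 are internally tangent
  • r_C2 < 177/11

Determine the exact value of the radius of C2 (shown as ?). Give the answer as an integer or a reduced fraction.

15

1. [int C1,C2]  r_C2² − 36r_C2 + 315 = 0  ⇒  r_C2 = 15 or 21
2. given r_C2 < 177/11: keep 15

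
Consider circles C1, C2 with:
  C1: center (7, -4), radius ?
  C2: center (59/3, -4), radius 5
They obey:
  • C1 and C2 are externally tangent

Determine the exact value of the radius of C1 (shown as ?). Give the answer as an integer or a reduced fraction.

1. [ext C1·C2]  r_C1² + 10r_C1 − 1219/9 = 0  ⇒  r_C1 = 23/3 (r>0 drops 1)

23/3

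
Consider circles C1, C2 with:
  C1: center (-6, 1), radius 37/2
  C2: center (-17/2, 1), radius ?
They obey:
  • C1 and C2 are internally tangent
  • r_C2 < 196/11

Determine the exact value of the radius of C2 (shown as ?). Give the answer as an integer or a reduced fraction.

16

1. [int C1,C2]  r_C2² − 37r_C2 + 336 = 0  ⇒  r_C2 = 16 or 21
2. given r_C2 < 196/11: keep 16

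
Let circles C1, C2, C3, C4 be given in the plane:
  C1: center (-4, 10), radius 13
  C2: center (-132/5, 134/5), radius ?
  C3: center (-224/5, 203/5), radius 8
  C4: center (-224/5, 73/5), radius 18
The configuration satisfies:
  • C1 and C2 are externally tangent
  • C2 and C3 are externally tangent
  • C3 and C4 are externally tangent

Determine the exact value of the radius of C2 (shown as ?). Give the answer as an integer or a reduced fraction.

15

1. [ext C1·C2]  r_C2² + 26r_C2 − 615 = 0  ⇒  r_C2 = 15 (r>0 drops 1)
2. [ext C2·C3]  r_C2² + 16r_C2 − 465 = 0  ⇒  r_C2 = 15 (r>0 drops 1)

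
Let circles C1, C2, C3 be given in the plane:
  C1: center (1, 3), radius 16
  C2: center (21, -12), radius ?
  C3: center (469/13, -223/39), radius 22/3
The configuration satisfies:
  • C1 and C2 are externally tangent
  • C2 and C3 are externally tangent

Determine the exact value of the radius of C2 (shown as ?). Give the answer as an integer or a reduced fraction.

1. [ext C1·C2]  r_C2² + 32r_C2 − 369 = 0  ⇒  r_C2 = 9 (r>0 drops 1)
2. [ext C2·C3]  r_C2² + (44/3)r_C2 − 213 = 0  ⇒  r_C2 = 9 (r>0 drops 1)

9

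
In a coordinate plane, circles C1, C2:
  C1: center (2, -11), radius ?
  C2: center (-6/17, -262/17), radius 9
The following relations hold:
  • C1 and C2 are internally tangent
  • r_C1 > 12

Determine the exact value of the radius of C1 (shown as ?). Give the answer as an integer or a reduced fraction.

14

1. [int C1,C2]  r_C1² − 18r_C1 + 56 = 0  ⇒  r_C1 = 4 or 14
2. given r_C1 > 12: keep 14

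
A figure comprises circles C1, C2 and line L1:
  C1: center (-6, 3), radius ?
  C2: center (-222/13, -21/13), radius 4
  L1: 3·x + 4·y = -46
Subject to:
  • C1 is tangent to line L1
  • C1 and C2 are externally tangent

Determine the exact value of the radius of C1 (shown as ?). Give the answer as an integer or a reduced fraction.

8

1. [C1‖L1]  r_C1² − 64 = 0  ⇒  r_C1 = 8 (r>0 drops 1)
2. [ext C1·C2]  r_C1² + 8r_C1 − 128 = 0  ⇒  r_C1 = 8 (r>0 drops 1)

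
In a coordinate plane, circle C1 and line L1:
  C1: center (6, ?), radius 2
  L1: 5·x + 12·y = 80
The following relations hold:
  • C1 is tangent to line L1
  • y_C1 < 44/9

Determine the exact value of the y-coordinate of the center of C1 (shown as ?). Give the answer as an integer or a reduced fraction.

2

1. [C1‖L1]  y_C1² − (25/3)y_C1 + 38/3 = 0  ⇒  y_C1 = 2 or 19/3
2. given y_C1 < 44/9: keep 2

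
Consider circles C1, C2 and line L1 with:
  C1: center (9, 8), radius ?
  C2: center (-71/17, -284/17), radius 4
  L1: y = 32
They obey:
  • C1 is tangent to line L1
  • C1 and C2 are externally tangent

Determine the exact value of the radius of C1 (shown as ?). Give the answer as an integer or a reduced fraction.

1. [C1‖L1]  r_C1² − 576 = 0  ⇒  r_C1 = 24 (r>0 drops 1)
2. [ext C1·C2]  r_C1² + 8r_C1 − 768 = 0  ⇒  r_C1 = 24 (r>0 drops 1)

24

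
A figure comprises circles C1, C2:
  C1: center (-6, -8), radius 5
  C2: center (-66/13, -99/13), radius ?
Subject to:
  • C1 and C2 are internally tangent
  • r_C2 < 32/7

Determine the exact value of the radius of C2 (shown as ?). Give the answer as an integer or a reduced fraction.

4

1. [int C1,C2]  r_C2² − 10r_C2 + 24 = 0  ⇒  r_C2 = 4 or 6
2. given r_C2 < 32/7: keep 4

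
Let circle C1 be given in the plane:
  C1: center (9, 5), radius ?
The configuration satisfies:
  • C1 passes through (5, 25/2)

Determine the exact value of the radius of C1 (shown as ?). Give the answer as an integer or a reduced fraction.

17/2

1. [C1∋P]  r_C1² − 289/4 = 0  ⇒  r_C1 = 17/2 (r>0 drops 1)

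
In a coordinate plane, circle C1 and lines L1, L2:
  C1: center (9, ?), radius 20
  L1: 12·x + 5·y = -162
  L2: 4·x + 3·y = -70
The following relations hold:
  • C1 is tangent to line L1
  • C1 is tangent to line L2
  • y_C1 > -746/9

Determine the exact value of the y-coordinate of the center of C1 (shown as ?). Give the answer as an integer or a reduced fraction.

-2

1. [C1‖L1]  y_C1² + 108y_C1 + 212 = 0  ⇒  y_C1 = -106 or -2
2. [C1‖L2]  y_C1² + (212/3)y_C1 + 412/3 = 0  ⇒  y_C1 = -206/3 or -2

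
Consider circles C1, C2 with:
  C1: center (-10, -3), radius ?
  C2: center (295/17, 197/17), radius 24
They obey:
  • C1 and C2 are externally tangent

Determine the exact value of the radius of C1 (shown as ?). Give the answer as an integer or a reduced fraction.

7

1. [ext C1·C2]  r_C1² + 48r_C1 − 385 = 0  ⇒  r_C1 = 7 (r>0 drops 1)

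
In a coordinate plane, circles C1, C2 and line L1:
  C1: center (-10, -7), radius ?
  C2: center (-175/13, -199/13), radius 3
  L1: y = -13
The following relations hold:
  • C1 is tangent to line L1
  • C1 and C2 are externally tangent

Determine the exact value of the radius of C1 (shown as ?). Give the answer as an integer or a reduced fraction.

1. [C1‖L1]  r_C1² − 36 = 0  ⇒  r_C1 = 6 (r>0 drops 1)
2. [ext C1·C2]  r_C1² + 6r_C1 − 72 = 0  ⇒  r_C1 = 6 (r>0 drops 1)

6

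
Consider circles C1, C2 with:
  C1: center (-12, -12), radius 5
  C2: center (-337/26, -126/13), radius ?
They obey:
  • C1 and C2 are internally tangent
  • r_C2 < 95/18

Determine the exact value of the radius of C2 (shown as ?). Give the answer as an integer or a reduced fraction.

1. [int C1,C2]  r_C2² − 10r_C2 + 75/4 = 0  ⇒  r_C2 = 5/2 or 15/2
2. given r_C2 < 95/18: keep 5/2

5/2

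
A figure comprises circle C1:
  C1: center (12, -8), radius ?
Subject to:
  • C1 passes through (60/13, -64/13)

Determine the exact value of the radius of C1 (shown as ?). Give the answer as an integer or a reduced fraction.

8

1. [C1∋P]  r_C1² − 64 = 0  ⇒  r_C1 = 8 (r>0 drops 1)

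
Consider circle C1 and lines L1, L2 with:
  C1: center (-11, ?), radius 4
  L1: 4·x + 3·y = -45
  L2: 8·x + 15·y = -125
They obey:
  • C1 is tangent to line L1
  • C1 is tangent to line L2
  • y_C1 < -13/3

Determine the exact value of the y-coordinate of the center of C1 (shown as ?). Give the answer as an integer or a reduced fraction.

1. [C1‖L1]  y_C1² + (2/3)y_C1 − 133/3 = 0  ⇒  y_C1 = -7 or 19/3
2. [C1‖L2]  y_C1² + (74/15)y_C1 − 217/15 = 0  ⇒  y_C1 = -7 or 31/15

-7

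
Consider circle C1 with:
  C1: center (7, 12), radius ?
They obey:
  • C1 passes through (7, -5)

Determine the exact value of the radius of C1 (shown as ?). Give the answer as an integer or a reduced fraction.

17

1. [C1∋P]  r_C1² − 289 = 0  ⇒  r_C1 = 17 (r>0 drops 1)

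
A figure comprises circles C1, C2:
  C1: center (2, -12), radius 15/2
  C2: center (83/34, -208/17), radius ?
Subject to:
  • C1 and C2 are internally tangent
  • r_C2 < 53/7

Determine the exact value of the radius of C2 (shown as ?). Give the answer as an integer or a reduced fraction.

7

1. [int C1,C2]  r_C2² − 15r_C2 + 56 = 0  ⇒  r_C2 = 7 or 8
2. given r_C2 < 53/7: keep 7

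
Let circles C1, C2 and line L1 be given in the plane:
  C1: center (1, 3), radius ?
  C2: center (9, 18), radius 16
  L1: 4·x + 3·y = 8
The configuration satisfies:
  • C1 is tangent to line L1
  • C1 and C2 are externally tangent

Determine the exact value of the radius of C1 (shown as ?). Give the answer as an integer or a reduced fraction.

1. [C1‖L1]  r_C1² − 1 = 0  ⇒  r_C1 = 1 (r>0 drops 1)
2. [ext C1·C2]  r_C1² + 32r_C1 − 33 = 0  ⇒  r_C1 = 1 (r>0 drops 1)

1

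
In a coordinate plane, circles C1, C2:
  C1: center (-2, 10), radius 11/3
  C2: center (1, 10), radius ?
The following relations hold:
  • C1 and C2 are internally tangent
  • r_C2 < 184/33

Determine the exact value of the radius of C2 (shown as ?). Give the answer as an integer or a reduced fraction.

2/3

1. [int C1,C2]  r_C2² − (22/3)r_C2 + 40/9 = 0  ⇒  r_C2 = 2/3 or 20/3
2. given r_C2 < 184/33: keep 2/3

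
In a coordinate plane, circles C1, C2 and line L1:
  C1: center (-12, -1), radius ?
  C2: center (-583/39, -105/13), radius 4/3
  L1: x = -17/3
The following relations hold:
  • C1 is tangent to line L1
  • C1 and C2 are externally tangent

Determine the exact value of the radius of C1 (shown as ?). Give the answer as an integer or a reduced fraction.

1. [C1‖L1]  r_C1² − 361/9 = 0  ⇒  r_C1 = 19/3 (r>0 drops 1)
2. [ext C1·C2]  r_C1² + (8/3)r_C1 − 57 = 0  ⇒  r_C1 = 19/3 (r>0 drops 1)

19/3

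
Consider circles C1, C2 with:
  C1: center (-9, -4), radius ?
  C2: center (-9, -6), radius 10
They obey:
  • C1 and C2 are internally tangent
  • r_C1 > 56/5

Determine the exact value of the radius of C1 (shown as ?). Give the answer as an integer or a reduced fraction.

12

1. [int C1,C2]  r_C1² − 20r_C1 + 96 = 0  ⇒  r_C1 = 8 or 12
2. given r_C1 > 56/5: keep 12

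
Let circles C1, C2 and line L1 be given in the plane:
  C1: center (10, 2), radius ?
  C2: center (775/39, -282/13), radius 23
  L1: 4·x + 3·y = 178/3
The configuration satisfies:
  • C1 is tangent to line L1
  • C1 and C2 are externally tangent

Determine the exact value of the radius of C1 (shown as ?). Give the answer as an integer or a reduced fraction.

1. [C1‖L1]  r_C1² − 64/9 = 0  ⇒  r_C1 = 8/3 (r>0 drops 1)
2. [ext C1·C2]  r_C1² + 46r_C1 − 1168/9 = 0  ⇒  r_C1 = 8/3 (r>0 drops 1)

8/3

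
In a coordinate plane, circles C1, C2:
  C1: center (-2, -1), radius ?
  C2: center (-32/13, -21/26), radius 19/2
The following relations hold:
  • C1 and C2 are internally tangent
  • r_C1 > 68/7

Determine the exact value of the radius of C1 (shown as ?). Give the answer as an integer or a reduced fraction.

1. [int C1,C2]  r_C1² − 19r_C1 + 90 = 0  ⇒  r_C1 = 9 or 10
2. given r_C1 > 68/7: keep 10

10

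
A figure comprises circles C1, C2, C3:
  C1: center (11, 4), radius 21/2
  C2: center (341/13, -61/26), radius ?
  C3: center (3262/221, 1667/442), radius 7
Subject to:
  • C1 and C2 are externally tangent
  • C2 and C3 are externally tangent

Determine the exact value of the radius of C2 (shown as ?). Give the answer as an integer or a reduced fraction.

6

1. [ext C1·C2]  r_C2² + 21r_C2 − 162 = 0  ⇒  r_C2 = 6 (r>0 drops 1)
2. [ext C2·C3]  r_C2² + 14r_C2 − 120 = 0  ⇒  r_C2 = 6 (r>0 drops 1)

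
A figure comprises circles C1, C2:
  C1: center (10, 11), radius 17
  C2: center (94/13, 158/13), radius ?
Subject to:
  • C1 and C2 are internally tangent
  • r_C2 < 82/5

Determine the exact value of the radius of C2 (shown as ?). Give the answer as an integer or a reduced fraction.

1. [int C1,C2]  r_C2² − 34r_C2 + 280 = 0  ⇒  r_C2 = 14 or 20
2. given r_C2 < 82/5: keep 14

14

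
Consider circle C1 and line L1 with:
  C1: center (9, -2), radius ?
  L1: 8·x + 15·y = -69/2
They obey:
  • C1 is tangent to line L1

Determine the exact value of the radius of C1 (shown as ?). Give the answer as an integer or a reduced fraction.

9/2

1. [C1‖L1]  r_C1² − 81/4 = 0  ⇒  r_C1 = 9/2 (r>0 drops 1)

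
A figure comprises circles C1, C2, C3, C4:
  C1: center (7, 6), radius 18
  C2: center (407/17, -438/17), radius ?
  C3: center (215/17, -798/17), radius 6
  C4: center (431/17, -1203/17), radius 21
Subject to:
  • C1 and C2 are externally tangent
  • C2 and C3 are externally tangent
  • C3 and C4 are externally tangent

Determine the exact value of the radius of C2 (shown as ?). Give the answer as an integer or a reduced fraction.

18

1. [ext C1·C2]  r_C2² + 36r_C2 − 972 = 0  ⇒  r_C2 = 18 (r>0 drops 1)
2. [ext C2·C3]  r_C2² + 12r_C2 − 540 = 0  ⇒  r_C2 = 18 (r>0 drops 1)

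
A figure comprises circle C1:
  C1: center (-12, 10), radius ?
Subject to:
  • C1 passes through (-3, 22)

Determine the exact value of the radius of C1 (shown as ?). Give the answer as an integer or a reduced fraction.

1. [C1∋P]  r_C1² − 225 = 0  ⇒  r_C1 = 15 (r>0 drops 1)

15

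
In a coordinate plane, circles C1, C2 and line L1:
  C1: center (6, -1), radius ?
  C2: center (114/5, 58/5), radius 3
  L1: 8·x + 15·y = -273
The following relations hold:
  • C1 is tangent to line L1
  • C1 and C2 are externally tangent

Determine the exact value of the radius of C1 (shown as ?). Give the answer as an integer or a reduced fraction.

1. [C1‖L1]  r_C1² − 324 = 0  ⇒  r_C1 = 18 (r>0 drops 1)
2. [ext C1·C2]  r_C1² + 6r_C1 − 432 = 0  ⇒  r_C1 = 18 (r>0 drops 1)

18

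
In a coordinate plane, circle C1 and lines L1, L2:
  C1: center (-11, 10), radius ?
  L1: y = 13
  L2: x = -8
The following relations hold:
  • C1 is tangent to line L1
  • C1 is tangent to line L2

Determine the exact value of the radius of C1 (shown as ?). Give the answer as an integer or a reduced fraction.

3

1. [C1‖L1]  r_C1² − 9 = 0  ⇒  r_C1 = 3 (r>0 drops 1)
2. [C1‖L2]  r_C1² − 9 = 0  ⇒  r_C1 = 3 (r>0 drops 1)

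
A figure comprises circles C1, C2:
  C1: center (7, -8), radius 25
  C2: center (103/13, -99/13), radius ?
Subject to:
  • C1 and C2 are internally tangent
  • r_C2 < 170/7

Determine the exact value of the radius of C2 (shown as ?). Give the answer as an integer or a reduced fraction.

24

1. [int C1,C2]  r_C2² − 50r_C2 + 624 = 0  ⇒  r_C2 = 24 or 26
2. given r_C2 < 170/7: keep 24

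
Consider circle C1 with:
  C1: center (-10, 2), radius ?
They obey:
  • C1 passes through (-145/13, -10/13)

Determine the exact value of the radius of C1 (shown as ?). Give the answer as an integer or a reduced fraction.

3

1. [C1∋P]  r_C1² − 9 = 0  ⇒  r_C1 = 3 (r>0 drops 1)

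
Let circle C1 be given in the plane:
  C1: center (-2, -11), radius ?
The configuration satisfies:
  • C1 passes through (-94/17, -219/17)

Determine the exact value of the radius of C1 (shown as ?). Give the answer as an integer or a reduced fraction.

1. [C1∋P]  r_C1² − 16 = 0  ⇒  r_C1 = 4 (r>0 drops 1)

4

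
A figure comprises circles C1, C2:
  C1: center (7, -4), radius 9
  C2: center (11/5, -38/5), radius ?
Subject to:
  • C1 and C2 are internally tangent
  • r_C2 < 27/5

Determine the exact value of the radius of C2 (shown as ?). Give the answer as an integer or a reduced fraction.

3

1. [int C1,C2]  r_C2² − 18r_C2 + 45 = 0  ⇒  r_C2 = 3 or 15
2. given r_C2 < 27/5: keep 3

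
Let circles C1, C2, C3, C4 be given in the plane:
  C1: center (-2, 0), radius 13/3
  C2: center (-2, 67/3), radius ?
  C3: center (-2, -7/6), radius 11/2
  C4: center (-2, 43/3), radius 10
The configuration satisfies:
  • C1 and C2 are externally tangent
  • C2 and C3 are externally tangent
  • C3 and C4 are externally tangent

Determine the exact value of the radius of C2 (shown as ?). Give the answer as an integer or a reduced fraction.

18

1. [ext C1·C2]  r_C2² + (26/3)r_C2 − 480 = 0  ⇒  r_C2 = 18 (r>0 drops 1)
2. [ext C2·C3]  r_C2² + 11r_C2 − 522 = 0  ⇒  r_C2 = 18 (r>0 drops 1)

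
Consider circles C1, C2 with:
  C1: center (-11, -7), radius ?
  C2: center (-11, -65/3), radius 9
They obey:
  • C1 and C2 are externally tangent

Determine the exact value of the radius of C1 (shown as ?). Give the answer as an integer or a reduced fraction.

1. [ext C1·C2]  r_C1² + 18r_C1 − 1207/9 = 0  ⇒  r_C1 = 17/3 (r>0 drops 1)

17/3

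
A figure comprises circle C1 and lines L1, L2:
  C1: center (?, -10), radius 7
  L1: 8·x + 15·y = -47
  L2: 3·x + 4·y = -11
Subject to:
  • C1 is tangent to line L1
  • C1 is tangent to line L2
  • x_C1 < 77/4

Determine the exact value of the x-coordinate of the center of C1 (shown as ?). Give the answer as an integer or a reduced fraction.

1. [C1‖L1]  x_C1² − (103/4)x_C1 − 111/2 = 0  ⇒  x_C1 = -2 or 111/4
2. [C1‖L2]  x_C1² − (58/3)x_C1 − 128/3 = 0  ⇒  x_C1 = -2 or 64/3

-2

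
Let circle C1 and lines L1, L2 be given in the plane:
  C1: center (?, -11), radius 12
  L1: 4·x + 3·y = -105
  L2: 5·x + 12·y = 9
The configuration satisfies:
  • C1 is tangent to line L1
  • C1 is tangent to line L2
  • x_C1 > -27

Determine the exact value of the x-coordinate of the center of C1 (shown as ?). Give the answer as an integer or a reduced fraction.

1. [C1‖L1]  x_C1² + 36x_C1 + 99 = 0  ⇒  x_C1 = -33 or -3
2. [C1‖L2]  x_C1² − (282/5)x_C1 − 891/5 = 0  ⇒  x_C1 = -3 or 297/5

-3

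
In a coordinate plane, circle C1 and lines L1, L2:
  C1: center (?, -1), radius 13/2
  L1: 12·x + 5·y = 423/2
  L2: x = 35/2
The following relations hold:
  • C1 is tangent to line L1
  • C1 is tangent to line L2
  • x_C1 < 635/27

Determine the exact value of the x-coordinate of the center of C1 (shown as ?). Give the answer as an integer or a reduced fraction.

11

1. [C1‖L1]  x_C1² − (433/12)x_C1 + 3311/12 = 0  ⇒  x_C1 = 11 or 301/12
2. [C1‖L2]  x_C1² − 35x_C1 + 264 = 0  ⇒  x_C1 = 11 or 24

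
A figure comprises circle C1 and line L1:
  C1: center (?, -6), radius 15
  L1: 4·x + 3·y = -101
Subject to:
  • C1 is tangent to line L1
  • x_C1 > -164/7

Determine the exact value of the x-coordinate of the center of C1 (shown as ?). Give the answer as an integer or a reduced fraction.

1. [C1‖L1]  x_C1² + (83/2)x_C1 + 79 = 0  ⇒  x_C1 = -79/2 or -2
2. given x_C1 > -164/7: keep -2

-2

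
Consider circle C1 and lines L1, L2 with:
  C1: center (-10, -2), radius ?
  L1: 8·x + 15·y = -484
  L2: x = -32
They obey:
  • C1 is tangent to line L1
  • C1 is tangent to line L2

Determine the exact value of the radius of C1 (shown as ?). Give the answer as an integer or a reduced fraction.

1. [C1‖L1]  r_C1² − 484 = 0  ⇒  r_C1 = 22 (r>0 drops 1)
2. [C1‖L2]  r_C1² − 484 = 0  ⇒  r_C1 = 22 (r>0 drops 1)

22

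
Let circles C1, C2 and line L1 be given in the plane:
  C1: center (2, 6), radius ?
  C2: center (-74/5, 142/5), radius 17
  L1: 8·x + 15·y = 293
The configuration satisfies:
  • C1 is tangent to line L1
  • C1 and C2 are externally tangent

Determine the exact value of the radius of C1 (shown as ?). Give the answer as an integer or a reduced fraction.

1. [C1‖L1]  r_C1² − 121 = 0  ⇒  r_C1 = 11 (r>0 drops 1)
2. [ext C1·C2]  r_C1² + 34r_C1 − 495 = 0  ⇒  r_C1 = 11 (r>0 drops 1)

11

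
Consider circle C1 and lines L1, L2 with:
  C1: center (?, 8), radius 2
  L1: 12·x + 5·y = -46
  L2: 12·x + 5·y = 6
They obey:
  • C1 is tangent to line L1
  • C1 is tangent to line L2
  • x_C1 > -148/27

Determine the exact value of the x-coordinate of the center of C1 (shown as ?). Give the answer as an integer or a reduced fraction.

-5

1. [C1‖L1]  x_C1² + (43/3)x_C1 + 140/3 = 0  ⇒  x_C1 = -28/3 or -5
2. [C1‖L2]  x_C1² + (17/3)x_C1 + 10/3 = 0  ⇒  x_C1 = -5 or -2/3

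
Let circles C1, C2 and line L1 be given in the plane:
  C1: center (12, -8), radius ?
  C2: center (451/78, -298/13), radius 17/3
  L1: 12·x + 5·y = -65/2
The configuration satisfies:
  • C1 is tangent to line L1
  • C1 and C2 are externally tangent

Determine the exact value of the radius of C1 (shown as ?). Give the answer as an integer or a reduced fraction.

21/2

1. [C1‖L1]  r_C1² − 441/4 = 0  ⇒  r_C1 = 21/2 (r>0 drops 1)
2. [ext C1·C2]  r_C1² + (34/3)r_C1 − 917/4 = 0  ⇒  r_C1 = 21/2 (r>0 drops 1)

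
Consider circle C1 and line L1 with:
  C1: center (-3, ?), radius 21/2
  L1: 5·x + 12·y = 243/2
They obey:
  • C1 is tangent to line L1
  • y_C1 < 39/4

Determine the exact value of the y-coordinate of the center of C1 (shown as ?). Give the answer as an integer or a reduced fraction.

1. [C1‖L1]  y_C1² − (91/4)y_C1 = 0  ⇒  y_C1 = 0 or 91/4
2. given y_C1 < 39/4: keep 0

0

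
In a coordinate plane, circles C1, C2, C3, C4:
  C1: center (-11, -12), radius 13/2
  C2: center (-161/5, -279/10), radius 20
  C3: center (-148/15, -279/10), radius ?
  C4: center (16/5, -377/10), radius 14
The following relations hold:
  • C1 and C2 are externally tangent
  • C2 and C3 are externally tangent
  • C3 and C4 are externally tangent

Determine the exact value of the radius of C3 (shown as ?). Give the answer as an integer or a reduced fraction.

7/3

1. [ext C2·C3]  r_C3² + 40r_C3 − 889/9 = 0  ⇒  r_C3 = 7/3 (r>0 drops 1)
2. [ext C3·C4]  r_C3² + 28r_C3 − 637/9 = 0  ⇒  r_C3 = 7/3 (r>0 drops 1)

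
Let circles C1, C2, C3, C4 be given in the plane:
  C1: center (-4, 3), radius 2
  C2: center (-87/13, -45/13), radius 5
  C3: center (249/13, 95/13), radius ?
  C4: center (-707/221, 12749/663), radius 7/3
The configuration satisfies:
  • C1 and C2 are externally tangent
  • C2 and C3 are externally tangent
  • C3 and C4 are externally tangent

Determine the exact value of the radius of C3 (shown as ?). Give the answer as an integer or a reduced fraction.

23

1. [ext C2·C3]  r_C3² + 10r_C3 − 759 = 0  ⇒  r_C3 = 23 (r>0 drops 1)
2. [ext C3·C4]  r_C3² + (14/3)r_C3 − 1909/3 = 0  ⇒  r_C3 = 23 (r>0 drops 1)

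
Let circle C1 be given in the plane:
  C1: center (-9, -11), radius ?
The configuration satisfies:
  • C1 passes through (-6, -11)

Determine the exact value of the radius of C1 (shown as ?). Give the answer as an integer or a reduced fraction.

1. [C1∋P]  r_C1² − 9 = 0  ⇒  r_C1 = 3 (r>0 drops 1)

3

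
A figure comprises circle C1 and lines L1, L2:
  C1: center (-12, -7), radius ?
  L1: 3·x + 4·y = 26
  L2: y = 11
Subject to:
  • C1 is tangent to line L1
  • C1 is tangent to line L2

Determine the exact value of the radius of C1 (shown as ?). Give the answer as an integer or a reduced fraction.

1. [C1‖L1]  r_C1² − 324 = 0  ⇒  r_C1 = 18 (r>0 drops 1)
2. [C1‖L2]  r_C1² − 324 = 0  ⇒  r_C1 = 18 (r>0 drops 1)

18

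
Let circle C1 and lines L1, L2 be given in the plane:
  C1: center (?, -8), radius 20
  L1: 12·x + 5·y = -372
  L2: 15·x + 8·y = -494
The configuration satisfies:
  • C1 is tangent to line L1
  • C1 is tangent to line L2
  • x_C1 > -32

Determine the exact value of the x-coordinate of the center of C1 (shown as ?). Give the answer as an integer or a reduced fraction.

1. [C1‖L1]  x_C1² + (166/3)x_C1 + 296 = 0  ⇒  x_C1 = -148/3 or -6
2. [C1‖L2]  x_C1² + (172/3)x_C1 + 308 = 0  ⇒  x_C1 = -154/3 or -6

-6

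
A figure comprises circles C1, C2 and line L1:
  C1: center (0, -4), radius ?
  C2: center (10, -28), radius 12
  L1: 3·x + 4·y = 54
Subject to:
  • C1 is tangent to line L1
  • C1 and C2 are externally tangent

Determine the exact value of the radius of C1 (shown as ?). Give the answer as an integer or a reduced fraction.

14

1. [C1‖L1]  r_C1² − 196 = 0  ⇒  r_C1 = 14 (r>0 drops 1)
2. [ext C1·C2]  r_C1² + 24r_C1 − 532 = 0  ⇒  r_C1 = 14 (r>0 drops 1)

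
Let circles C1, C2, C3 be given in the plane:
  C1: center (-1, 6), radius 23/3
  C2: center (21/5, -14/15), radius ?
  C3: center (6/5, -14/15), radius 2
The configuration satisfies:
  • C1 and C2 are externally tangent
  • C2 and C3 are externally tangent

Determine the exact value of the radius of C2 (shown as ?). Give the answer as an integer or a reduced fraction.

1

1. [ext C1·C2]  r_C2² + (46/3)r_C2 − 49/3 = 0  ⇒  r_C2 = 1 (r>0 drops 1)
2. [ext C2·C3]  r_C2² + 4r_C2 − 5 = 0  ⇒  r_C2 = 1 (r>0 drops 1)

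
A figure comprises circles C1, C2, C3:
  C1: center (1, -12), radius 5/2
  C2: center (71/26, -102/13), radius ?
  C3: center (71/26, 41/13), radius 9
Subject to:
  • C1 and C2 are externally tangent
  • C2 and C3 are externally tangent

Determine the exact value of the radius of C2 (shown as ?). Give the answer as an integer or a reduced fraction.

1. [ext C1·C2]  r_C2² + 5r_C2 − 14 = 0  ⇒  r_C2 = 2 (r>0 drops 1)
2. [ext C2·C3]  r_C2² + 18r_C2 − 40 = 0  ⇒  r_C2 = 2 (r>0 drops 1)

2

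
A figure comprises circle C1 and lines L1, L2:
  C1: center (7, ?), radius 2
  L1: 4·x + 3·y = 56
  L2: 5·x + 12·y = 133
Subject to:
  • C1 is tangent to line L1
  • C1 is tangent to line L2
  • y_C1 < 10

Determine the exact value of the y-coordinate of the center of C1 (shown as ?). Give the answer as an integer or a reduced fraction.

6

1. [C1‖L1]  y_C1² − (56/3)y_C1 + 76 = 0  ⇒  y_C1 = 6 or 38/3
2. [C1‖L2]  y_C1² − (49/3)y_C1 + 62 = 0  ⇒  y_C1 = 6 or 31/3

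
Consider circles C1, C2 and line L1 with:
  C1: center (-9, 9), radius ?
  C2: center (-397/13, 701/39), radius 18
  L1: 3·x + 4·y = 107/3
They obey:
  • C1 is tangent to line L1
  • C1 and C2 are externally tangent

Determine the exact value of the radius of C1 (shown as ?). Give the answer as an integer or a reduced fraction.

16/3

1. [C1‖L1]  r_C1² − 256/9 = 0  ⇒  r_C1 = 16/3 (r>0 drops 1)
2. [ext C1·C2]  r_C1² + 36r_C1 − 1984/9 = 0  ⇒  r_C1 = 16/3 (r>0 drops 1)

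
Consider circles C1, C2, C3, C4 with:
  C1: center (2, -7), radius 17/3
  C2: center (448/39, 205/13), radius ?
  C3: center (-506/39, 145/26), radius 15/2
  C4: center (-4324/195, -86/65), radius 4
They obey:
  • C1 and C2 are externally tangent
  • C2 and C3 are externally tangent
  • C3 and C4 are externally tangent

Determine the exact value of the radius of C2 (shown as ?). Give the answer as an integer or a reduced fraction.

1. [ext C1·C2]  r_C2² + (34/3)r_C2 − 1729/3 = 0  ⇒  r_C2 = 19 (r>0 drops 1)
2. [ext C2·C3]  r_C2² + 15r_C2 − 646 = 0  ⇒  r_C2 = 19 (r>0 drops 1)

19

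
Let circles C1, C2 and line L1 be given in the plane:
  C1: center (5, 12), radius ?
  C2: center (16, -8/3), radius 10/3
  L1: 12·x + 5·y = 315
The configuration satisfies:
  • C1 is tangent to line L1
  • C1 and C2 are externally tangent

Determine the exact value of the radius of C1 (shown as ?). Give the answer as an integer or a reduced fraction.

15

1. [C1‖L1]  r_C1² − 225 = 0  ⇒  r_C1 = 15 (r>0 drops 1)
2. [ext C1·C2]  r_C1² + (20/3)r_C1 − 325 = 0  ⇒  r_C1 = 15 (r>0 drops 1)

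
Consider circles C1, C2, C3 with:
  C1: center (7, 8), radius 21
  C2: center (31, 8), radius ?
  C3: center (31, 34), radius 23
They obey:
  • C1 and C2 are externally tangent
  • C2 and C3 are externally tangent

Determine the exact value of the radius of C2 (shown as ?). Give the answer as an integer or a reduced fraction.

1. [ext C1·C2]  r_C2² + 42r_C2 − 135 = 0  ⇒  r_C2 = 3 (r>0 drops 1)
2. [ext C2·C3]  r_C2² + 46r_C2 − 147 = 0  ⇒  r_C2 = 3 (r>0 drops 1)

3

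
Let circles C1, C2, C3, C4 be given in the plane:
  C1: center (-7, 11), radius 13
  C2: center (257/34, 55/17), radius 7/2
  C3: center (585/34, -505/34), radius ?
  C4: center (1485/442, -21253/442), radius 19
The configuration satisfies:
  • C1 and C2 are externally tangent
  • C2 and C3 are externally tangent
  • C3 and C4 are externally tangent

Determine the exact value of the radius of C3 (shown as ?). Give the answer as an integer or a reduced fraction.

17

1. [ext C2·C3]  r_C3² + 7r_C3 − 408 = 0  ⇒  r_C3 = 17 (r>0 drops 1)
2. [ext C3·C4]  r_C3² + 38r_C3 − 935 = 0  ⇒  r_C3 = 17 (r>0 drops 1)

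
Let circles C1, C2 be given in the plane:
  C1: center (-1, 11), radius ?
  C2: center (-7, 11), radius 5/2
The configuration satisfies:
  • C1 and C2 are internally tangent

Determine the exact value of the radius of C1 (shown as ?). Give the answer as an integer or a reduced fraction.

1. [int C1,C2]  r_C1² − 5r_C1 − 119/4 = 0  ⇒  r_C1 = 17/2 (r>0 drops 1)

17/2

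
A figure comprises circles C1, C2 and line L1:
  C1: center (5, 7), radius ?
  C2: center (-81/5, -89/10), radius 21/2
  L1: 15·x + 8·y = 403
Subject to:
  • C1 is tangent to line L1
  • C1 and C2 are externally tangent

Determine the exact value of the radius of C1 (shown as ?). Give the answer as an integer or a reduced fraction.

16

1. [C1‖L1]  r_C1² − 256 = 0  ⇒  r_C1 = 16 (r>0 drops 1)
2. [ext C1·C2]  r_C1² + 21r_C1 − 592 = 0  ⇒  r_C1 = 16 (r>0 drops 1)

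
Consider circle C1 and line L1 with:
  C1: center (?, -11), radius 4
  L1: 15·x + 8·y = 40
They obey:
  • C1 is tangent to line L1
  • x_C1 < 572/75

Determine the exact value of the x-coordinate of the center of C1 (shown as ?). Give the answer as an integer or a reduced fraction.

4

1. [C1‖L1]  x_C1² − (256/15)x_C1 + 784/15 = 0  ⇒  x_C1 = 4 or 196/15
2. given x_C1 < 572/75: keep 4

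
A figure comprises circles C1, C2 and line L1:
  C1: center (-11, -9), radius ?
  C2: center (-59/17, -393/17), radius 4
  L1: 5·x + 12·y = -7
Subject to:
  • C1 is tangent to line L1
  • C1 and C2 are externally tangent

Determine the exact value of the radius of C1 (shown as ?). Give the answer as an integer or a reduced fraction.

1. [C1‖L1]  r_C1² − 144 = 0  ⇒  r_C1 = 12 (r>0 drops 1)
2. [ext C1·C2]  r_C1² + 8r_C1 − 240 = 0  ⇒  r_C1 = 12 (r>0 drops 1)

12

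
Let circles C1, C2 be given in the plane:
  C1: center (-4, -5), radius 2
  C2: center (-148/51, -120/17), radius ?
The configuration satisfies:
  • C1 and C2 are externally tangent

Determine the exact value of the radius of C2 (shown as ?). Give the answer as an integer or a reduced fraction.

1/3

1. [ext C1·C2]  r_C2² + 4r_C2 − 13/9 = 0  ⇒  r_C2 = 1/3 (r>0 drops 1)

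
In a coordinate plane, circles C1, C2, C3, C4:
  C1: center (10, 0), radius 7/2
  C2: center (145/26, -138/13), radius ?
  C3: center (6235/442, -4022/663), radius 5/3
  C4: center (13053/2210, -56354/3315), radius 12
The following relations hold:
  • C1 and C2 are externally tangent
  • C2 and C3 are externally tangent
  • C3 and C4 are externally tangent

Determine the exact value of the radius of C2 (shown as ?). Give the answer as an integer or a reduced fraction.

1. [ext C1·C2]  r_C2² + 7r_C2 − 120 = 0  ⇒  r_C2 = 8 (r>0 drops 1)
2. [ext C2·C3]  r_C2² + (10/3)r_C2 − 272/3 = 0  ⇒  r_C2 = 8 (r>0 drops 1)

8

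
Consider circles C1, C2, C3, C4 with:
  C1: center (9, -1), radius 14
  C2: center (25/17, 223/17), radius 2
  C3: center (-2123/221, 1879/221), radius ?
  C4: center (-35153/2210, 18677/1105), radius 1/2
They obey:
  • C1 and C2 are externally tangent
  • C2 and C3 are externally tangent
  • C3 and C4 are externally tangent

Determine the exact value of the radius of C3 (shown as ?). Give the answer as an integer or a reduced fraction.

1. [ext C2·C3]  r_C3² + 4r_C3 − 140 = 0  ⇒  r_C3 = 10 (r>0 drops 1)
2. [ext C3·C4]  r_C3² + 1r_C3 − 110 = 0  ⇒  r_C3 = 10 (r>0 drops 1)

10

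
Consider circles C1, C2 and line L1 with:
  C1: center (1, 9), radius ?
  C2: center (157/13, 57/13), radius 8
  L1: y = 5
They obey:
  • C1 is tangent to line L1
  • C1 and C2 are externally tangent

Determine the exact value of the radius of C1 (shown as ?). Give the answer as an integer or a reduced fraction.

1. [C1‖L1]  r_C1² − 16 = 0  ⇒  r_C1 = 4 (r>0 drops 1)
2. [ext C1·C2]  r_C1² + 16r_C1 − 80 = 0  ⇒  r_C1 = 4 (r>0 drops 1)

4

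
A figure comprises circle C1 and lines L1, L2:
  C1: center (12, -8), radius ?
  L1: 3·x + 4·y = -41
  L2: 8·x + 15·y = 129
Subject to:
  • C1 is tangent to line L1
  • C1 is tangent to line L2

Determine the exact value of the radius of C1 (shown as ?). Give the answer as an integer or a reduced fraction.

9

1. [C1‖L1]  r_C1² − 81 = 0  ⇒  r_C1 = 9 (r>0 drops 1)
2. [C1‖L2]  r_C1² − 81 = 0  ⇒  r_C1 = 9 (r>0 drops 1)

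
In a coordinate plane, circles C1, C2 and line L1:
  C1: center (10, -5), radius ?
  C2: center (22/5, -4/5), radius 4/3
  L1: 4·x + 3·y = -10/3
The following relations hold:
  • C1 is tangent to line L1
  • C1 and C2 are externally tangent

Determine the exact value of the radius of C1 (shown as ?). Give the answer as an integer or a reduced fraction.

1. [C1‖L1]  r_C1² − 289/9 = 0  ⇒  r_C1 = 17/3 (r>0 drops 1)
2. [ext C1·C2]  r_C1² + (8/3)r_C1 − 425/9 = 0  ⇒  r_C1 = 17/3 (r>0 drops 1)

17/3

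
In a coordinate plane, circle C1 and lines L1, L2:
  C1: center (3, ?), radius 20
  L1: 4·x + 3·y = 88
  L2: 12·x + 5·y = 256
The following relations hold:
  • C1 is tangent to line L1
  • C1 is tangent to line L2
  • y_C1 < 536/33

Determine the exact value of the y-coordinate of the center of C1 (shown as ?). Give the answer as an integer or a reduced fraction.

-8

1. [C1‖L1]  y_C1² − (152/3)y_C1 − 1408/3 = 0  ⇒  y_C1 = -8 or 176/3
2. [C1‖L2]  y_C1² − 88y_C1 − 768 = 0  ⇒  y_C1 = -8 or 96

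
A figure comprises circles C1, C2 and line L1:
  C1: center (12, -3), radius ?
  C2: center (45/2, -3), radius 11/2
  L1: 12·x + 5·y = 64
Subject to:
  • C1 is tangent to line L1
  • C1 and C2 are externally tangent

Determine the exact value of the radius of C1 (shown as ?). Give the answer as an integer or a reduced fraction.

1. [C1‖L1]  r_C1² − 25 = 0  ⇒  r_C1 = 5 (r>0 drops 1)
2. [ext C1·C2]  r_C1² + 11r_C1 − 80 = 0  ⇒  r_C1 = 5 (r>0 drops 1)

5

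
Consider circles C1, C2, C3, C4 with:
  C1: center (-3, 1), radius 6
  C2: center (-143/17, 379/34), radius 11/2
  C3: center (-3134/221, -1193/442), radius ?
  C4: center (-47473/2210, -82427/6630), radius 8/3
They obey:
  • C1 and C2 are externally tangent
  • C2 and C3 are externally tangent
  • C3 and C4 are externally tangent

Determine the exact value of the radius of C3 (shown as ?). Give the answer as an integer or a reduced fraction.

19/2

1. [ext C2·C3]  r_C3² + 11r_C3 − 779/4 = 0  ⇒  r_C3 = 19/2 (r>0 drops 1)
2. [ext C3·C4]  r_C3² + (16/3)r_C3 − 1691/12 = 0  ⇒  r_C3 = 19/2 (r>0 drops 1)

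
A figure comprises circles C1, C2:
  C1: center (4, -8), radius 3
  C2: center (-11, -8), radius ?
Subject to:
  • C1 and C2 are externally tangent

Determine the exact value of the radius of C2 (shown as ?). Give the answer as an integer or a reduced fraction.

1. [ext C1·C2]  r_C2² + 6r_C2 − 216 = 0  ⇒  r_C2 = 12 (r>0 drops 1)

12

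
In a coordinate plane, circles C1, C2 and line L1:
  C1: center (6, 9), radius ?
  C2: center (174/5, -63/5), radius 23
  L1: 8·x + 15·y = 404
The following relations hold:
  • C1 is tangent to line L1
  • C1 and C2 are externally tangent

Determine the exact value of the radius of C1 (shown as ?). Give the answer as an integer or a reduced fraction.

1. [C1‖L1]  r_C1² − 169 = 0  ⇒  r_C1 = 13 (r>0 drops 1)
2. [ext C1·C2]  r_C1² + 46r_C1 − 767 = 0  ⇒  r_C1 = 13 (r>0 drops 1)

13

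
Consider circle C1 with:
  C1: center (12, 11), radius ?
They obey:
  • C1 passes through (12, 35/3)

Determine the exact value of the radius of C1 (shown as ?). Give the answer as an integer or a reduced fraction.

1. [C1∋P]  r_C1² − 4/9 = 0  ⇒  r_C1 = 2/3 (r>0 drops 1)

2/3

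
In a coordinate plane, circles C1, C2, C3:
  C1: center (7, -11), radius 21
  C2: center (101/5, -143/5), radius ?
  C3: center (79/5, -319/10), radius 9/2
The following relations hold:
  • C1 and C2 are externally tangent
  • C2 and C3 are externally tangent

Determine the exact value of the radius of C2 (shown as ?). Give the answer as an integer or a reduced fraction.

1. [ext C1·C2]  r_C2² + 42r_C2 − 43 = 0  ⇒  r_C2 = 1 (r>0 drops 1)
2. [ext C2·C3]  r_C2² + 9r_C2 − 10 = 0  ⇒  r_C2 = 1 (r>0 drops 1)

1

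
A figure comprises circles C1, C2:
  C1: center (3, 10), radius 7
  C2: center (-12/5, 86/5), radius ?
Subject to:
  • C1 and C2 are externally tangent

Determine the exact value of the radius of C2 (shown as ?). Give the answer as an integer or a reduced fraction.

2

1. [ext C1·C2]  r_C2² + 14r_C2 − 32 = 0  ⇒  r_C2 = 2 (r>0 drops 1)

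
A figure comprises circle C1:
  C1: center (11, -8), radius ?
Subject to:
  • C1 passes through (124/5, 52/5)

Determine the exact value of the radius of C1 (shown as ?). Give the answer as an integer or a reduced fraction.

1. [C1∋P]  r_C1² − 529 = 0  ⇒  r_C1 = 23 (r>0 drops 1)

23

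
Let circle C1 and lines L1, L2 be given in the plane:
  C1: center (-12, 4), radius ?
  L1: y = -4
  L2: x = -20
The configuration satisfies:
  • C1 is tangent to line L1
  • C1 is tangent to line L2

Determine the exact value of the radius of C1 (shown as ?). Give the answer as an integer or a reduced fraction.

8

1. [C1‖L1]  r_C1² − 64 = 0  ⇒  r_C1 = 8 (r>0 drops 1)
2. [C1‖L2]  r_C1² − 64 = 0  ⇒  r_C1 = 8 (r>0 drops 1)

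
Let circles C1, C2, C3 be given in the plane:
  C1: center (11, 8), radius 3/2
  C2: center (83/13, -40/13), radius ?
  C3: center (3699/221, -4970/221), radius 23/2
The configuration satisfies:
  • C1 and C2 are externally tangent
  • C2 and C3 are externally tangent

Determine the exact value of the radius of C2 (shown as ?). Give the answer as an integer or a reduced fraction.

1. [ext C1·C2]  r_C2² + 3r_C2 − 567/4 = 0  ⇒  r_C2 = 21/2 (r>0 drops 1)
2. [ext C2·C3]  r_C2² + 23r_C2 − 1407/4 = 0  ⇒  r_C2 = 21/2 (r>0 drops 1)

21/2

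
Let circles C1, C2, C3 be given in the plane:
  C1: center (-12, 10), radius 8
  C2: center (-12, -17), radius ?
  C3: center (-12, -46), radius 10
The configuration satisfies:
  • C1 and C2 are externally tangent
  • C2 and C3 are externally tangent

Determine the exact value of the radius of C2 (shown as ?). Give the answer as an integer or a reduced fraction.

19

1. [ext C1·C2]  r_C2² + 16r_C2 − 665 = 0  ⇒  r_C2 = 19 (r>0 drops 1)
2. [ext C2·C3]  r_C2² + 20r_C2 − 741 = 0  ⇒  r_C2 = 19 (r>0 drops 1)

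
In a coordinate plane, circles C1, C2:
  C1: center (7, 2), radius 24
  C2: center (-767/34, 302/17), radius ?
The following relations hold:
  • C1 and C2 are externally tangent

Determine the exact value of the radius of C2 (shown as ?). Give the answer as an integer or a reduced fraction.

19/2

1. [ext C1·C2]  r_C2² + 48r_C2 − 2185/4 = 0  ⇒  r_C2 = 19/2 (r>0 drops 1)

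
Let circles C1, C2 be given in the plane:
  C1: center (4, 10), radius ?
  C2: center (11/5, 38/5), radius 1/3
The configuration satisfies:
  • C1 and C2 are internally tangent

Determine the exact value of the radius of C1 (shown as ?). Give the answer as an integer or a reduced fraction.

10/3

1. [int C1,C2]  r_C1² − (2/3)r_C1 − 80/9 = 0  ⇒  r_C1 = 10/3 (r>0 drops 1)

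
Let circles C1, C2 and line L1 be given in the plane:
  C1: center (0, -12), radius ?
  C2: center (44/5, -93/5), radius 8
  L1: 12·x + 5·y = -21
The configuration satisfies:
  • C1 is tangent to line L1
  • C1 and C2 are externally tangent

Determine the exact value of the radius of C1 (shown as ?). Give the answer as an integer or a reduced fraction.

3

1. [C1‖L1]  r_C1² − 9 = 0  ⇒  r_C1 = 3 (r>0 drops 1)
2. [ext C1·C2]  r_C1² + 16r_C1 − 57 = 0  ⇒  r_C1 = 3 (r>0 drops 1)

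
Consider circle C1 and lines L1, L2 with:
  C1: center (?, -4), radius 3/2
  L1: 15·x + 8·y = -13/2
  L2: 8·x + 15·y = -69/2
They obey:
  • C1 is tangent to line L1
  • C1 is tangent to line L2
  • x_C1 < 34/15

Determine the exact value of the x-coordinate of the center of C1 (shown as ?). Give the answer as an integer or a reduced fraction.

0

1. [C1‖L1]  x_C1² − (17/5)x_C1 = 0  ⇒  x_C1 = 0 or 17/5
2. [C1‖L2]  x_C1² − (51/8)x_C1 = 0  ⇒  x_C1 = 0 or 51/8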